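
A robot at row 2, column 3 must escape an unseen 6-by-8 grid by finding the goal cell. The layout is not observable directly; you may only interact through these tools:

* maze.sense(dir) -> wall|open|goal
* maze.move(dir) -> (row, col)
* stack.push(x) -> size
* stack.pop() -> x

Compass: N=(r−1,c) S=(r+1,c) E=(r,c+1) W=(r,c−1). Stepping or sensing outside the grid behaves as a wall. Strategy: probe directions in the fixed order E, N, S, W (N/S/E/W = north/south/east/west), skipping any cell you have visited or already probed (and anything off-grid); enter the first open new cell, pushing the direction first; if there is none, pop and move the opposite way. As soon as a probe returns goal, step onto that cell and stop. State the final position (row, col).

-- 1. maze.sense(east) == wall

-- 2. maze.sense(north) == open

-- 3. stack.push(north) == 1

-- 4. maze.move(north) == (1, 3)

-- 5. maze.sense(east) == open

-- 6. stack.push(east) == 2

-- 7. maze.move(east) == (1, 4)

-- 8. maze.sense(east) == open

-- 9. stack.push(east) == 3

-- 10. maze.move(east) == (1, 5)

-- 11. maze.sense(east) == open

-- 12. stack.push(east) == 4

-- 13. maze.move(east) == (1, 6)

-- 14. maze.sense(east) == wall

-- 15. maze.sense(north) == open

-- 16. stack.push(north) == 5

-- 17. maze.move(north) == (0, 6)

-- 18. maze.sense(east) == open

-- 19. stack.push(east) == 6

-- 20. maze.move(east) == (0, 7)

-- 21. stack.pop() == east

-- 22. maze.move(west) == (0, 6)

-- 23. maze.sense(west) == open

-- 24. stack.push(west) == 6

-- 25. maze.move(west) == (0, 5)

-- 26. maze.sense(west) == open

-- 27. stack.push(west) == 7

-- 28. maze.move(west) == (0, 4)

-- 29. maze.sense(west) == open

-- 30. stack.push(west) == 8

-- 31. maze.move(west) == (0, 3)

-- 32. maze.sense(west) == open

-- 33. stack.push(west) == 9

-- 34. maze.move(west) == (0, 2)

-- 35. maze.sense(south) == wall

-- 36. maze.sense(west) == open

-- 37. stack.push(west) == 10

-- 38. maze.move(west) == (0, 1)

-- 39. maze.sense(south) == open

-- 40. stack.push(south) == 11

-- 41. maze.move(south) == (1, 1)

-- 42. maze.sense(south) == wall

-- 43. maze.sense(west) == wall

-- 44. stack.pop() == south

-- 45. maze.move(north) == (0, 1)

-- 46. maze.sense(west) == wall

-- 47. stack.pop() == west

-- 48. maze.move(east) == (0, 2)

-- 49. stack.pop() == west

-- 50. maze.move(east) == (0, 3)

-- 51. stack.pop() == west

-- 52. maze.move(east) == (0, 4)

-- 53. stack.pop() == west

-- 54. maze.move(east) == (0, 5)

-- 55. stack.pop() == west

-- 56. maze.move(east) == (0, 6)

-- 57. stack.pop() == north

-- 58. maze.move(south) == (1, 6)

-- 59. maze.sense(south) == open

-- 60. stack.push(south) == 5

-- 61. maze.move(south) == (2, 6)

-- 62. maze.sense(east) == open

-- 63. stack.push(east) == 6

-- 64. maze.move(east) == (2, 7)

-- 65. maze.sense(south) == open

-- 66. stack.push(south) == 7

-- 67. maze.move(south) == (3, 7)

-- 68. maze.sense(south) == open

-- 69. stack.push(south) == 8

-- 70. maze.move(south) == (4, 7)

-- 71. maze.sense(south) == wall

-- 72. maze.sense(west) == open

-- 73. stack.push(west) == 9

-- 74. maze.move(west) == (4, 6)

-- 75. maze.sense(north) == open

-- 76. stack.push(north) == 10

-- 77. maze.move(north) == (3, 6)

-- 78. maze.sense(west) == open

-- 79. stack.push(west) == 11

-- 80. maze.move(west) == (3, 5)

-- 81. maze.sense(north) == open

-- 82. stack.push(north) == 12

-- 83. maze.move(north) == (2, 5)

-- 84. stack.pop() == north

-- 85. maze.move(south) == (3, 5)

-- 86. maze.sense(south) == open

-- 87. stack.push(south) == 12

-- 88. maze.move(south) == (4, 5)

-- 89. maze.sense(south) == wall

-- 90. maze.sense(west) == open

-- 91. stack.push(west) == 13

-- 92. maze.move(west) == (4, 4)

-- 93. maze.sense(north) == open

-- 94. stack.push(north) == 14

-- 95. maze.move(north) == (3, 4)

-- 96. maze.sense(west) == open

-- 97. stack.push(west) == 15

-- 98. maze.move(west) == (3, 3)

-- 99. maze.sense(south) == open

-- 100. stack.push(south) == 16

-- 101. maze.move(south) == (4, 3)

-- 102. maze.sense(south) == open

-- 103. stack.push(south) == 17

-- 104. maze.move(south) == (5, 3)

-- 105. maze.sense(east) == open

-- 106. stack.push(east) == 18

-- 107. maze.move(east) == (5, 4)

-- 108. stack.pop() == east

-- 109. maze.move(west) == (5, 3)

-- 110. maze.sense(west) == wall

-- 111. stack.pop() == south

-- 112. maze.move(north) == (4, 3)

-- 113. maze.sense(west) == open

-- 114. stack.push(west) == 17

-- 115. maze.move(west) == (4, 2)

-- 116. maze.sense(north) == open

-- 117. stack.push(north) == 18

-- 118. maze.move(north) == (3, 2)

-- 119. maze.sense(north) == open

-- 120. stack.push(north) == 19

-- 121. maze.move(north) == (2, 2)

-- 122. stack.pop() == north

-- 123. maze.move(south) == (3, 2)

-- 124. maze.sense(west) == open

-- 125. stack.push(west) == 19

-- 126. maze.move(west) == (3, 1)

-- 127. maze.sense(south) == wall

-- 128. maze.sense(west) == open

-- 129. stack.push(west) == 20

-- 130. maze.move(west) == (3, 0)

-- 131. maze.sense(north) == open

-- 132. stack.push(north) == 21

-- 133. maze.move(north) == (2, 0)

-- 134. stack.pop() == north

-- 135. maze.move(south) == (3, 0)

-- 136. maze.sense(south) == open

-- 137. stack.push(south) == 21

-- 138. maze.move(south) == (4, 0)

-- 139. maze.sense(south) == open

-- 140. stack.push(south) == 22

-- 141. maze.move(south) == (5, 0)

-- 142. maze.sense(east) == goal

-- 143. maze.move(east) == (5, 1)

Answer: (5, 1)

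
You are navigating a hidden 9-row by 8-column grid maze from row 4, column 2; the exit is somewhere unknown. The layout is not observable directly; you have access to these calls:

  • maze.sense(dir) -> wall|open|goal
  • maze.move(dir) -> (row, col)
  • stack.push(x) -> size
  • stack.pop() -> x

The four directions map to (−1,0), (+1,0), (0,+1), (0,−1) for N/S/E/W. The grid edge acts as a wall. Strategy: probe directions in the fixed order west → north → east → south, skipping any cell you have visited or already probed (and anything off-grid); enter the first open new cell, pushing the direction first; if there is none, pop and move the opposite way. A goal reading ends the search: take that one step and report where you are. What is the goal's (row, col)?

% maze.sense dir=west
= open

% stack.push x=west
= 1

% maze.move dir=west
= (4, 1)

% maze.sense dir=west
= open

% stack.push x=west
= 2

% maze.move dir=west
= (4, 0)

% maze.sense dir=north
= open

% stack.push x=north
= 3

% maze.move dir=north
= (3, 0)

% maze.sense dir=north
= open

% stack.push x=north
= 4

% maze.move dir=north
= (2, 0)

% maze.sense dir=north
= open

% stack.push x=north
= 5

% maze.move dir=north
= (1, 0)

% maze.sense dir=north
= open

% stack.push x=north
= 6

% maze.move dir=north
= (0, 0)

% maze.sense dir=east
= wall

% stack.pop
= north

% maze.move dir=south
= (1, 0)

% maze.sense dir=east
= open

% stack.push x=east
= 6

% maze.move dir=east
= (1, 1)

% maze.sense dir=east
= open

% stack.push x=east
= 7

% maze.move dir=east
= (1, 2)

% maze.sense dir=north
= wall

% maze.sense dir=east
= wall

% maze.sense dir=south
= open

% stack.push x=south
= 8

% maze.move dir=south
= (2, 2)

% maze.sense dir=west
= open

% stack.push x=west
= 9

% maze.move dir=west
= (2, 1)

% maze.sense dir=south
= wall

% stack.pop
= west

% maze.move dir=east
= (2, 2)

% maze.sense dir=east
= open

% stack.push x=east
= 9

% maze.move dir=east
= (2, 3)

% maze.sense dir=east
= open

% stack.push x=east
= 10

% maze.move dir=east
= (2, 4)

% maze.sense dir=north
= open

% stack.push x=north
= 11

% maze.move dir=north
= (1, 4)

% maze.sense dir=north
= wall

% maze.sense dir=east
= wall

% stack.pop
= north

% maze.move dir=south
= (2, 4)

% maze.sense dir=east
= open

% stack.push x=east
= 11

% maze.move dir=east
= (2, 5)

% maze.sense dir=east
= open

% stack.push x=east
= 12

% maze.move dir=east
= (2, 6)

% maze.sense dir=north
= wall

% maze.sense dir=east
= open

% stack.push x=east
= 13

% maze.move dir=east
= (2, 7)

% maze.sense dir=north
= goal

% maze.move dir=north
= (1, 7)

Answer: (1, 7)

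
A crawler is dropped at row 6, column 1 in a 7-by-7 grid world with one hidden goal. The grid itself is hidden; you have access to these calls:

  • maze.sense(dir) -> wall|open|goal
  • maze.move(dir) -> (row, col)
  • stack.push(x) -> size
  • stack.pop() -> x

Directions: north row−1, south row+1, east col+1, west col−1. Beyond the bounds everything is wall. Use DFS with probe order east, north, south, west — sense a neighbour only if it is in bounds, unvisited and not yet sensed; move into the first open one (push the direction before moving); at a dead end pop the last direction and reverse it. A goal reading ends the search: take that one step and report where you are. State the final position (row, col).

! maze.sense(east) => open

! stack.push(east) => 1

! maze.move(east) => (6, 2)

! maze.sense(east) => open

! stack.push(east) => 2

! maze.move(east) => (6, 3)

! maze.sense(east) => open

! stack.push(east) => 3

! maze.move(east) => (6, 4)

! maze.sense(east) => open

! stack.push(east) => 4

! maze.move(east) => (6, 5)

! maze.sense(east) => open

! stack.push(east) => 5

! maze.move(east) => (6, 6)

! maze.sense(north) => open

! stack.push(north) => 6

! maze.move(north) => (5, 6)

! maze.sense(north) => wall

! maze.sense(west) => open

! stack.push(west) => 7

! maze.move(west) => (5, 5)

! maze.sense(north) => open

! stack.push(north) => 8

! maze.move(north) => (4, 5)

! maze.sense(north) => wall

! maze.sense(west) => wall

! stack.pop() => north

! maze.move(south) => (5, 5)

! maze.sense(west) => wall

! stack.pop() => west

! maze.move(east) => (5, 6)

! stack.pop() => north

! maze.move(south) => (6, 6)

! stack.pop() => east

! maze.move(west) => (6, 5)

! stack.pop() => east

! maze.move(west) => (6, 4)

! stack.pop() => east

! maze.move(west) => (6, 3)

! maze.sense(north) => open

! stack.push(north) => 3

! maze.move(north) => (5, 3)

! maze.sense(north) => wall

! maze.sense(west) => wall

! stack.pop() => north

! maze.move(south) => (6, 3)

! stack.pop() => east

! maze.move(west) => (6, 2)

! stack.pop() => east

! maze.move(west) => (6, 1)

! maze.sense(north) => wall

! maze.sense(west) => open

! stack.push(west) => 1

! maze.move(west) => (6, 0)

! maze.sense(north) => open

! stack.push(north) => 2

! maze.move(north) => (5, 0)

! maze.sense(north) => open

! stack.push(north) => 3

! maze.move(north) => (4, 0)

! maze.sense(east) => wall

! maze.sense(north) => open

! stack.push(north) => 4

! maze.move(north) => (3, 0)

! maze.sense(east) => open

! stack.push(east) => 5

! maze.move(east) => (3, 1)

! maze.sense(east) => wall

! maze.sense(north) => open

! stack.push(north) => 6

! maze.move(north) => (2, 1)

! maze.sense(east) => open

! stack.push(east) => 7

! maze.move(east) => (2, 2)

! maze.sense(east) => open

! stack.push(east) => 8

! maze.move(east) => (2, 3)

! maze.sense(east) => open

! stack.push(east) => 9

! maze.move(east) => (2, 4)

! maze.sense(east) => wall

! maze.sense(north) => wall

! maze.sense(south) => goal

! maze.move(south) => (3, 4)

Answer: (3, 4)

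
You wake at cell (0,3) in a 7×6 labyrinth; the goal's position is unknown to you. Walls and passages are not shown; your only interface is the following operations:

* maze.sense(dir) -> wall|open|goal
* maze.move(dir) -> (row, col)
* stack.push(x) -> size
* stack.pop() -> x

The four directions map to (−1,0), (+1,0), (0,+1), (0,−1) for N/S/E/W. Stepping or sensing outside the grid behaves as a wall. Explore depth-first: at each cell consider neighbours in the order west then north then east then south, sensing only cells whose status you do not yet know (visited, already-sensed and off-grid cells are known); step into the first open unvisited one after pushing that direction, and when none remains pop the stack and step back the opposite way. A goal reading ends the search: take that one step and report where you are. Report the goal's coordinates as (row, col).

# maze.sense(dir='west') ~> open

# stack.push(x='west') ~> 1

# maze.move(dir='west') ~> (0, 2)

# maze.sense(dir='west') ~> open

# stack.push(x='west') ~> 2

# maze.move(dir='west') ~> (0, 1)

# maze.sense(dir='west') ~> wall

# maze.sense(dir='south') ~> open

# stack.push(x='south') ~> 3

# maze.move(dir='south') ~> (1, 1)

# maze.sense(dir='west') ~> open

# stack.push(x='west') ~> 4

# maze.move(dir='west') ~> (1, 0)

# maze.sense(dir='south') ~> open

# stack.push(x='south') ~> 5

# maze.move(dir='south') ~> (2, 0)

# maze.sense(dir='east') ~> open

# stack.push(x='east') ~> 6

# maze.move(dir='east') ~> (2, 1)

# maze.sense(dir='east') ~> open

# stack.push(x='east') ~> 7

# maze.move(dir='east') ~> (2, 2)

# maze.sense(dir='north') ~> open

# stack.push(x='north') ~> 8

# maze.move(dir='north') ~> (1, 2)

# maze.sense(dir='east') ~> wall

# stack.pop() ~> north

# maze.move(dir='south') ~> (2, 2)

# maze.sense(dir='east') ~> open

# stack.push(x='east') ~> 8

# maze.move(dir='east') ~> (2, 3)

# maze.sense(dir='east') ~> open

# stack.push(x='east') ~> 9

# maze.move(dir='east') ~> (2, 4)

# maze.sense(dir='north') ~> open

# stack.push(x='north') ~> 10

# maze.move(dir='north') ~> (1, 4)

# maze.sense(dir='north') ~> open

# stack.push(x='north') ~> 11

# maze.move(dir='north') ~> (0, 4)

# maze.sense(dir='east') ~> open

# stack.push(x='east') ~> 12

# maze.move(dir='east') ~> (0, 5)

# maze.sense(dir='south') ~> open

# stack.push(x='south') ~> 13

# maze.move(dir='south') ~> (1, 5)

# maze.sense(dir='south') ~> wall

# stack.pop() ~> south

# maze.move(dir='north') ~> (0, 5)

# stack.pop() ~> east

# maze.move(dir='west') ~> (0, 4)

# stack.pop() ~> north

# maze.move(dir='south') ~> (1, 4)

# stack.pop() ~> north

# maze.move(dir='south') ~> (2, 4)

# maze.sense(dir='south') ~> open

# stack.push(x='south') ~> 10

# maze.move(dir='south') ~> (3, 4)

# maze.sense(dir='west') ~> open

# stack.push(x='west') ~> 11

# maze.move(dir='west') ~> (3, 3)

# maze.sense(dir='west') ~> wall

# maze.sense(dir='south') ~> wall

# stack.pop() ~> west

# maze.move(dir='east') ~> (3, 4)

# maze.sense(dir='east') ~> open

# stack.push(x='east') ~> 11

# maze.move(dir='east') ~> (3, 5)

# maze.sense(dir='south') ~> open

# stack.push(x='south') ~> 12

# maze.move(dir='south') ~> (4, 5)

# maze.sense(dir='west') ~> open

# stack.push(x='west') ~> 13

# maze.move(dir='west') ~> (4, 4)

# maze.sense(dir='south') ~> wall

# stack.pop() ~> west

# maze.move(dir='east') ~> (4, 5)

# maze.sense(dir='south') ~> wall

# stack.pop() ~> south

# maze.move(dir='north') ~> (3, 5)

# stack.pop() ~> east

# maze.move(dir='west') ~> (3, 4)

# stack.pop() ~> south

# maze.move(dir='north') ~> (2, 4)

# stack.pop() ~> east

# maze.move(dir='west') ~> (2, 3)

# stack.pop() ~> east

# maze.move(dir='west') ~> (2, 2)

# stack.pop() ~> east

# maze.move(dir='west') ~> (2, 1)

# maze.sense(dir='south') ~> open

# stack.push(x='south') ~> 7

# maze.move(dir='south') ~> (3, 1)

# maze.sense(dir='west') ~> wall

# maze.sense(dir='south') ~> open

# stack.push(x='south') ~> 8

# maze.move(dir='south') ~> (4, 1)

# maze.sense(dir='west') ~> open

# stack.push(x='west') ~> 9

# maze.move(dir='west') ~> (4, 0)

# maze.sense(dir='south') ~> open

# stack.push(x='south') ~> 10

# maze.move(dir='south') ~> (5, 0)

# maze.sense(dir='east') ~> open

# stack.push(x='east') ~> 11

# maze.move(dir='east') ~> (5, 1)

# maze.sense(dir='east') ~> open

# stack.push(x='east') ~> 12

# maze.move(dir='east') ~> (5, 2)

# maze.sense(dir='north') ~> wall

# maze.sense(dir='east') ~> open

# stack.push(x='east') ~> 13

# maze.move(dir='east') ~> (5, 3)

# maze.sense(dir='south') ~> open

# stack.push(x='south') ~> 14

# maze.move(dir='south') ~> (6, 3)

# maze.sense(dir='west') ~> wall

# maze.sense(dir='east') ~> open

# stack.push(x='east') ~> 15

# maze.move(dir='east') ~> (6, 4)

# maze.sense(dir='east') ~> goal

# maze.move(dir='east') ~> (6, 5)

Answer: (6, 5)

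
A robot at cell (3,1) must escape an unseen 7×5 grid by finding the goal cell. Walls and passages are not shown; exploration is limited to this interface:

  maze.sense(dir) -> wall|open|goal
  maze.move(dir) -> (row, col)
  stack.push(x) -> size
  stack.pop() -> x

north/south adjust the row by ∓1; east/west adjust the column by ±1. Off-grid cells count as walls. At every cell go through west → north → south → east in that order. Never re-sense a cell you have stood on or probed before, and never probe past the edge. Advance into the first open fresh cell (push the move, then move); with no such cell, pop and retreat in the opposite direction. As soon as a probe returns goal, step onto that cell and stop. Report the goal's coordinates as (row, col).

·→ maze.sense(dir='west')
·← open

·→ stack.push(x='west')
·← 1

·→ maze.move(dir='west')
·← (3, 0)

·→ maze.sense(dir='north')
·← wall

·→ maze.sense(dir='south')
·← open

·→ stack.push(x='south')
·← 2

·→ maze.move(dir='south')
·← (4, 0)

·→ maze.sense(dir='south')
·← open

·→ stack.push(x='south')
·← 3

·→ maze.move(dir='south')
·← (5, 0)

·→ maze.sense(dir='south')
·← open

·→ stack.push(x='south')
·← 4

·→ maze.move(dir='south')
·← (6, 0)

·→ maze.sense(dir='east')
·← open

·→ stack.push(x='east')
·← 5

·→ maze.move(dir='east')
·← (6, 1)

·→ maze.sense(dir='north')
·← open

·→ stack.push(x='north')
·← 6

·→ maze.move(dir='north')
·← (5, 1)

·→ maze.sense(dir='north')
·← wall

·→ maze.sense(dir='east')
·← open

·→ stack.push(x='east')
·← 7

·→ maze.move(dir='east')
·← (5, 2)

·→ maze.sense(dir='north')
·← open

·→ stack.push(x='north')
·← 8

·→ maze.move(dir='north')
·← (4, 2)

·→ maze.sense(dir='north')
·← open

·→ stack.push(x='north')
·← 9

·→ maze.move(dir='north')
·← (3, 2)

·→ maze.sense(dir='north')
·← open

·→ stack.push(x='north')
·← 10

·→ maze.move(dir='north')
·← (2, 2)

·→ maze.sense(dir='west')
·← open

·→ stack.push(x='west')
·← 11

·→ maze.move(dir='west')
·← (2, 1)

·→ maze.sense(dir='north')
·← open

·→ stack.push(x='north')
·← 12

·→ maze.move(dir='north')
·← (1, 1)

·→ maze.sense(dir='west')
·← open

·→ stack.push(x='west')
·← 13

·→ maze.move(dir='west')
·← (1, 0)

·→ maze.sense(dir='north')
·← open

·→ stack.push(x='north')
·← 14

·→ maze.move(dir='north')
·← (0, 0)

·→ maze.sense(dir='east')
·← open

·→ stack.push(x='east')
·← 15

·→ maze.move(dir='east')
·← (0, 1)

·→ maze.sense(dir='east')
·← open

·→ stack.push(x='east')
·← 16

·→ maze.move(dir='east')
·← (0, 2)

·→ maze.sense(dir='south')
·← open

·→ stack.push(x='south')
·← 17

·→ maze.move(dir='south')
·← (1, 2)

·→ maze.sense(dir='east')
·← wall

·→ stack.pop()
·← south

·→ maze.move(dir='north')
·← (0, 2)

·→ maze.sense(dir='east')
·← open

·→ stack.push(x='east')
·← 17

·→ maze.move(dir='east')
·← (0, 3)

·→ maze.sense(dir='east')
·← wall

·→ stack.pop()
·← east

·→ maze.move(dir='west')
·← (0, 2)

·→ stack.pop()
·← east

·→ maze.move(dir='west')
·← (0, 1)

·→ stack.pop()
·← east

·→ maze.move(dir='west')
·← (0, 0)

·→ stack.pop()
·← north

·→ maze.move(dir='south')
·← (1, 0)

·→ stack.pop()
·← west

·→ maze.move(dir='east')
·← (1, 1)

·→ stack.pop()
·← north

·→ maze.move(dir='south')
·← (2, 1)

·→ stack.pop()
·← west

·→ maze.move(dir='east')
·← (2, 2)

·→ maze.sense(dir='east')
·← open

·→ stack.push(x='east')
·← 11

·→ maze.move(dir='east')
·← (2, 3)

·→ maze.sense(dir='south')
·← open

·→ stack.push(x='south')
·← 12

·→ maze.move(dir='south')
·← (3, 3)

·→ maze.sense(dir='south')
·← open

·→ stack.push(x='south')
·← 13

·→ maze.move(dir='south')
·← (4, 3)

·→ maze.sense(dir='south')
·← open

·→ stack.push(x='south')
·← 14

·→ maze.move(dir='south')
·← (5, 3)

·→ maze.sense(dir='south')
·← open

·→ stack.push(x='south')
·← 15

·→ maze.move(dir='south')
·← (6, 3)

·→ maze.sense(dir='west')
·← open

·→ stack.push(x='west')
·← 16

·→ maze.move(dir='west')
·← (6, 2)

·→ stack.pop()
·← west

·→ maze.move(dir='east')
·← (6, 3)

·→ maze.sense(dir='east')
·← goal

·→ maze.move(dir='east')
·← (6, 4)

Answer: (6, 4)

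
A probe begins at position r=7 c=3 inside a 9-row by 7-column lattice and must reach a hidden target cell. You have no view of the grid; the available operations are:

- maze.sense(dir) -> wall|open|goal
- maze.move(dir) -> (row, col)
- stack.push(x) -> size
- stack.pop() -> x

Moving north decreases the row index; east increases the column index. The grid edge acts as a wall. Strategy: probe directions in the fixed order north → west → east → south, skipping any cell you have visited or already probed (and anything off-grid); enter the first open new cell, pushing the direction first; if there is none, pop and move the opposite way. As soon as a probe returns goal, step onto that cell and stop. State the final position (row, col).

! maze.sense(dir: north) => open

! stack.push(x: north) => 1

! maze.move(dir: north) => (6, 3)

! maze.sense(dir: north) => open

! stack.push(x: north) => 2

! maze.move(dir: north) => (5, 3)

! maze.sense(dir: north) => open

! stack.push(x: north) => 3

! maze.move(dir: north) => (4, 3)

! maze.sense(dir: north) => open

! stack.push(x: north) => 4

! maze.move(dir: north) => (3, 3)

! maze.sense(dir: north) => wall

! maze.sense(dir: west) => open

! stack.push(x: west) => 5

! maze.move(dir: west) => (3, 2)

! maze.sense(dir: north) => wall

! maze.sense(dir: west) => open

! stack.push(x: west) => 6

! maze.move(dir: west) => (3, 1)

! maze.sense(dir: north) => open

! stack.push(x: north) => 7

! maze.move(dir: north) => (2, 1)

! maze.sense(dir: north) => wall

! maze.sense(dir: west) => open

! stack.push(x: west) => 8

! maze.move(dir: west) => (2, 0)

! maze.sense(dir: north) => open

! stack.push(x: north) => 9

! maze.move(dir: north) => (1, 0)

! maze.sense(dir: north) => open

! stack.push(x: north) => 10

! maze.move(dir: north) => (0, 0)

! maze.sense(dir: east) => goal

! maze.move(dir: east) => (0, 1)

Answer: (0, 1)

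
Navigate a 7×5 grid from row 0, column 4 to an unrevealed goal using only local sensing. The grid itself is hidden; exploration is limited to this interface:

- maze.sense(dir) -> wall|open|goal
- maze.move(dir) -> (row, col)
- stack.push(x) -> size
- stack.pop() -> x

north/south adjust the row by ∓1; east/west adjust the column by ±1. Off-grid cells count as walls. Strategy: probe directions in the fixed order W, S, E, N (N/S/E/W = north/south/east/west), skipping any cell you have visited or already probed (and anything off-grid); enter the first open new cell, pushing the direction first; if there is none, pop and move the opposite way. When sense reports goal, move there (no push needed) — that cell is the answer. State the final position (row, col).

==> sense(dir→west)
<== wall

==> sense(dir→south)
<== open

==> push(x→south)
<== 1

==> move(dir→south)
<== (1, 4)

==> sense(dir→west)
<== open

==> push(x→west)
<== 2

==> move(dir→west)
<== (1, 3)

==> sense(dir→west)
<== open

==> push(x→west)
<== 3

==> move(dir→west)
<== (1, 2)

==> sense(dir→west)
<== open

==> push(x→west)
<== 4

==> move(dir→west)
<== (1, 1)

==> sense(dir→west)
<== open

==> push(x→west)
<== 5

==> move(dir→west)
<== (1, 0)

==> sense(dir→south)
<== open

==> push(x→south)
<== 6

==> move(dir→south)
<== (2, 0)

==> sense(dir→south)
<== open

==> push(x→south)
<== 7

==> move(dir→south)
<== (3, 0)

==> sense(dir→south)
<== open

==> push(x→south)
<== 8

==> move(dir→south)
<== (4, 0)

==> sense(dir→south)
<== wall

==> sense(dir→east)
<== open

==> push(x→east)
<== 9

==> move(dir→east)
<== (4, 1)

==> sense(dir→south)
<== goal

==> move(dir→south)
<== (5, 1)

Answer: (5, 1)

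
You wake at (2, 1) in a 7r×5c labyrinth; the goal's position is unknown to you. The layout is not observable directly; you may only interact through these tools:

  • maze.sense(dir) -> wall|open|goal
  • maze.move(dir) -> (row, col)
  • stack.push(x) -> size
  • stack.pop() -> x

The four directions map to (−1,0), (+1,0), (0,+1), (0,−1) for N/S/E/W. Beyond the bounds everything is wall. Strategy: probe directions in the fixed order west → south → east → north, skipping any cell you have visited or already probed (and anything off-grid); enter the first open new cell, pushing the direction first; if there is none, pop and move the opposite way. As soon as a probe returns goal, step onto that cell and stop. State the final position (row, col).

>> maze.sense(west)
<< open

>> stack.push(west)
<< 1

>> maze.move(west)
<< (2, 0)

>> maze.sense(south)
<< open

>> stack.push(south)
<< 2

>> maze.move(south)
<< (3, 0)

>> maze.sense(south)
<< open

>> stack.push(south)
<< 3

>> maze.move(south)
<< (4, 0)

>> maze.sense(south)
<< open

>> stack.push(south)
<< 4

>> maze.move(south)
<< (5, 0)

>> maze.sense(south)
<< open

>> stack.push(south)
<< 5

>> maze.move(south)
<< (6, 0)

>> maze.sense(east)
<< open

>> stack.push(east)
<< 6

>> maze.move(east)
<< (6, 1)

>> maze.sense(east)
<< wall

>> maze.sense(north)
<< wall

>> stack.pop()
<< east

>> maze.move(west)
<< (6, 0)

>> stack.pop()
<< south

>> maze.move(north)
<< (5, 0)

>> stack.pop()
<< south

>> maze.move(north)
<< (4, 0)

>> maze.sense(east)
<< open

>> stack.push(east)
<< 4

>> maze.move(east)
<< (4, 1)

>> maze.sense(east)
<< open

>> stack.push(east)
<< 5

>> maze.move(east)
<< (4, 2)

>> maze.sense(south)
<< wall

>> maze.sense(east)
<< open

>> stack.push(east)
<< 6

>> maze.move(east)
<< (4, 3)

>> maze.sense(south)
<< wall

>> maze.sense(east)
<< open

>> stack.push(east)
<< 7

>> maze.move(east)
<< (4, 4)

>> maze.sense(south)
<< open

>> stack.push(south)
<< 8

>> maze.move(south)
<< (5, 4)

>> maze.sense(south)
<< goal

>> maze.move(south)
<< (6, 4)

Answer: (6, 4)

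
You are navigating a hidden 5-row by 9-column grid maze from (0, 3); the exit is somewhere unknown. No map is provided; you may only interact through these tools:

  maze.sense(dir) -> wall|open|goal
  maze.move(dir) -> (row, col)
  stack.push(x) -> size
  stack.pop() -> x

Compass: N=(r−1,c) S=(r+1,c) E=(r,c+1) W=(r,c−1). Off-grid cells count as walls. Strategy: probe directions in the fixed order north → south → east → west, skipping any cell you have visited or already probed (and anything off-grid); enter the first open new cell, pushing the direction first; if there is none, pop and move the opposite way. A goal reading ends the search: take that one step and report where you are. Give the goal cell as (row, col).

# sense(dir=south) == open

# push(x=south) == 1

# move(dir=south) == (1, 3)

# sense(dir=south) == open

# push(x=south) == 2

# move(dir=south) == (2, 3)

# sense(dir=south) == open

# push(x=south) == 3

# move(dir=south) == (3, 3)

# sense(dir=south) == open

# push(x=south) == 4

# move(dir=south) == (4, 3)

# sense(dir=east) == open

# push(x=east) == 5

# move(dir=east) == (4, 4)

# sense(dir=north) == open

# push(x=north) == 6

# move(dir=north) == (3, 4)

# sense(dir=north) == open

# push(x=north) == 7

# move(dir=north) == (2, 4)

# sense(dir=north) == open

# push(x=north) == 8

# move(dir=north) == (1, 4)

# sense(dir=north) == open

# push(x=north) == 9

# move(dir=north) == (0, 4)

# sense(dir=east) == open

# push(x=east) == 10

# move(dir=east) == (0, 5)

# sense(dir=south) == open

# push(x=south) == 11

# move(dir=south) == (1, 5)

# sense(dir=south) == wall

# sense(dir=east) == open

# push(x=east) == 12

# move(dir=east) == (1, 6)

# sense(dir=north) == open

# push(x=north) == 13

# move(dir=north) == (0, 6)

# sense(dir=east) == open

# push(x=east) == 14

# move(dir=east) == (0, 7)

# sense(dir=south) == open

# push(x=south) == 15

# move(dir=south) == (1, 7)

# sense(dir=south) == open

# push(x=south) == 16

# move(dir=south) == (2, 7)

# sense(dir=south) == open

# push(x=south) == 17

# move(dir=south) == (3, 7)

# sense(dir=south) == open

# push(x=south) == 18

# move(dir=south) == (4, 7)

# sense(dir=east) == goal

# move(dir=east) == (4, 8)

Answer: (4, 8)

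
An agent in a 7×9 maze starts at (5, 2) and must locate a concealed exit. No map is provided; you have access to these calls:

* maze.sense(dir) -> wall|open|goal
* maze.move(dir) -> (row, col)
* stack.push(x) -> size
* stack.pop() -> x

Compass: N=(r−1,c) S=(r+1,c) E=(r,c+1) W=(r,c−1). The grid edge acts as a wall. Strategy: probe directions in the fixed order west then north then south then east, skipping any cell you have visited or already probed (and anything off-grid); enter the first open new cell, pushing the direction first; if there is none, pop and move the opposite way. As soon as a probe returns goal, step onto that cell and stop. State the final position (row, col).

# maze.sense(dir=west) : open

# stack.push(x=west) : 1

# maze.move(dir=west) : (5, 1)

# maze.sense(dir=west) : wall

# maze.sense(dir=north) : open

# stack.push(x=north) : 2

# maze.move(dir=north) : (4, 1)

# maze.sense(dir=west) : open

# stack.push(x=west) : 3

# maze.move(dir=west) : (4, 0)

# maze.sense(dir=north) : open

# stack.push(x=north) : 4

# maze.move(dir=north) : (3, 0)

# maze.sense(dir=north) : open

# stack.push(x=north) : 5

# maze.move(dir=north) : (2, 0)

# maze.sense(dir=north) : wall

# maze.sense(dir=east) : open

# stack.push(x=east) : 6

# maze.move(dir=east) : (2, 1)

# maze.sense(dir=north) : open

# stack.push(x=north) : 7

# maze.move(dir=north) : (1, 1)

# maze.sense(dir=north) : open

# stack.push(x=north) : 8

# maze.move(dir=north) : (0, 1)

# maze.sense(dir=west) : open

# stack.push(x=west) : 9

# maze.move(dir=west) : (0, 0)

# stack.pop() : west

# maze.move(dir=east) : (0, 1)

# maze.sense(dir=east) : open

# stack.push(x=east) : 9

# maze.move(dir=east) : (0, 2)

# maze.sense(dir=south) : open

# stack.push(x=south) : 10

# maze.move(dir=south) : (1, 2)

# maze.sense(dir=south) : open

# stack.push(x=south) : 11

# maze.move(dir=south) : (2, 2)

# maze.sense(dir=south) : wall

# maze.sense(dir=east) : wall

# stack.pop() : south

# maze.move(dir=north) : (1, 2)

# maze.sense(dir=east) : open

# stack.push(x=east) : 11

# maze.move(dir=east) : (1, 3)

# maze.sense(dir=north) : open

# stack.push(x=north) : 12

# maze.move(dir=north) : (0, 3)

# maze.sense(dir=east) : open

# stack.push(x=east) : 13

# maze.move(dir=east) : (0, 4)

# maze.sense(dir=south) : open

# stack.push(x=south) : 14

# maze.move(dir=south) : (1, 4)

# maze.sense(dir=south) : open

# stack.push(x=south) : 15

# maze.move(dir=south) : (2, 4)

# maze.sense(dir=south) : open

# stack.push(x=south) : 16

# maze.move(dir=south) : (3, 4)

# maze.sense(dir=west) : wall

# maze.sense(dir=south) : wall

# maze.sense(dir=east) : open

# stack.push(x=east) : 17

# maze.move(dir=east) : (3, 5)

# maze.sense(dir=north) : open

# stack.push(x=north) : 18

# maze.move(dir=north) : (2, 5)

# maze.sense(dir=north) : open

# stack.push(x=north) : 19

# maze.move(dir=north) : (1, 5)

# maze.sense(dir=north) : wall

# maze.sense(dir=east) : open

# stack.push(x=east) : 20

# maze.move(dir=east) : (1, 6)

# maze.sense(dir=north) : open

# stack.push(x=north) : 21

# maze.move(dir=north) : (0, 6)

# maze.sense(dir=east) : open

# stack.push(x=east) : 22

# maze.move(dir=east) : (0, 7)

# maze.sense(dir=south) : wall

# maze.sense(dir=east) : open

# stack.push(x=east) : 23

# maze.move(dir=east) : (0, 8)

# maze.sense(dir=south) : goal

# maze.move(dir=south) : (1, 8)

Answer: (1, 8)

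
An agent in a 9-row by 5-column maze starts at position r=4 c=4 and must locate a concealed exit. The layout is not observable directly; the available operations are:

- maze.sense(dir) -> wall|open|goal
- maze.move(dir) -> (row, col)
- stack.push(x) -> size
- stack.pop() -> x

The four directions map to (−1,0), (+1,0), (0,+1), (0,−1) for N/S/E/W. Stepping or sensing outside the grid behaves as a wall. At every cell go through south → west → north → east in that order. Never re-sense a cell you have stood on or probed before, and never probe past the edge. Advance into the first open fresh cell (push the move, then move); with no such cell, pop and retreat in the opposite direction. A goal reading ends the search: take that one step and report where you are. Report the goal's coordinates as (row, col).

Step: maze.sense[dir='south']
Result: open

Step: stack.push[x='south']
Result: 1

Step: maze.move[dir='south']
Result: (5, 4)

Step: maze.sense[dir='south']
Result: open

Step: stack.push[x='south']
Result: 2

Step: maze.move[dir='south']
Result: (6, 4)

Step: maze.sense[dir='south']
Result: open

Step: stack.push[x='south']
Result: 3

Step: maze.move[dir='south']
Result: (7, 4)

Step: maze.sense[dir='south']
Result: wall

Step: maze.sense[dir='west']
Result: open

Step: stack.push[x='west']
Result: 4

Step: maze.move[dir='west']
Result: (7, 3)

Step: maze.sense[dir='south']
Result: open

Step: stack.push[x='south']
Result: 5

Step: maze.move[dir='south']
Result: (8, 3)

Step: maze.sense[dir='west']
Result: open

Step: stack.push[x='west']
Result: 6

Step: maze.move[dir='west']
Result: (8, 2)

Step: maze.sense[dir='west']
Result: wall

Step: maze.sense[dir='north']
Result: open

Step: stack.push[x='north']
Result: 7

Step: maze.move[dir='north']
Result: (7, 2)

Step: maze.sense[dir='west']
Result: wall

Step: maze.sense[dir='north']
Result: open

Step: stack.push[x='north']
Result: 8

Step: maze.move[dir='north']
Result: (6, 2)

Step: maze.sense[dir='west']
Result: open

Step: stack.push[x='west']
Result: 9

Step: maze.move[dir='west']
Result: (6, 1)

Step: maze.sense[dir='west']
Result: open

Step: stack.push[x='west']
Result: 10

Step: maze.move[dir='west']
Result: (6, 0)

Step: maze.sense[dir='south']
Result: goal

Step: maze.move[dir='south']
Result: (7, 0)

Answer: (7, 0)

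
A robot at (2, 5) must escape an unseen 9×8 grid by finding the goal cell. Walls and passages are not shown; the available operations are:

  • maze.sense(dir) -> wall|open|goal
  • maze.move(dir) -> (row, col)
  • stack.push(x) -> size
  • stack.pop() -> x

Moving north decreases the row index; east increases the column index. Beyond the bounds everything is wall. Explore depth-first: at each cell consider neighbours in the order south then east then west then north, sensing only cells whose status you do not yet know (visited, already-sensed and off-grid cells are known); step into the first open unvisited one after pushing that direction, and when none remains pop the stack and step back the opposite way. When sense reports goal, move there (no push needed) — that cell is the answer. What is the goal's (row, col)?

CALL maze.sense[dir: south]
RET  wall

CALL maze.sense[dir: east]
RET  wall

CALL maze.sense[dir: west]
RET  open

CALL stack.push[x: west]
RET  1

CALL maze.move[dir: west]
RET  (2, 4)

CALL maze.sense[dir: south]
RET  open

CALL stack.push[x: south]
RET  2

CALL maze.move[dir: south]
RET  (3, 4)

CALL maze.sense[dir: south]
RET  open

CALL stack.push[x: south]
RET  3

CALL maze.move[dir: south]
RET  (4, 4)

CALL maze.sense[dir: south]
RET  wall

CALL maze.sense[dir: east]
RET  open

CALL stack.push[x: east]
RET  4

CALL maze.move[dir: east]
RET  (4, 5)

CALL maze.sense[dir: south]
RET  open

CALL stack.push[x: south]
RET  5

CALL maze.move[dir: south]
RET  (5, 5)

CALL maze.sense[dir: south]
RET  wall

CALL maze.sense[dir: east]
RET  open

CALL stack.push[x: east]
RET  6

CALL maze.move[dir: east]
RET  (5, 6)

CALL maze.sense[dir: south]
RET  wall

CALL maze.sense[dir: east]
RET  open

CALL stack.push[x: east]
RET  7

CALL maze.move[dir: east]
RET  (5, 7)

CALL maze.sense[dir: south]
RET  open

CALL stack.push[x: south]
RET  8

CALL maze.move[dir: south]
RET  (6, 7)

CALL maze.sense[dir: south]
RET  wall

CALL stack.pop[]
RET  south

CALL maze.move[dir: north]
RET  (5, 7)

CALL maze.sense[dir: north]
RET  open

CALL stack.push[x: north]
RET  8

CALL maze.move[dir: north]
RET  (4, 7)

CALL maze.sense[dir: west]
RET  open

CALL stack.push[x: west]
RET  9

CALL maze.move[dir: west]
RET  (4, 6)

CALL maze.sense[dir: north]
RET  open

CALL stack.push[x: north]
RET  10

CALL maze.move[dir: north]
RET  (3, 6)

CALL maze.sense[dir: east]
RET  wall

CALL stack.pop[]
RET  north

CALL maze.move[dir: south]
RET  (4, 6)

CALL stack.pop[]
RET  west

CALL maze.move[dir: east]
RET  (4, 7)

CALL stack.pop[]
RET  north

CALL maze.move[dir: south]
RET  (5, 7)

CALL stack.pop[]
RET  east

CALL maze.move[dir: west]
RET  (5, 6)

CALL stack.pop[]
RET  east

CALL maze.move[dir: west]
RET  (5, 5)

CALL stack.pop[]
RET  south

CALL maze.move[dir: north]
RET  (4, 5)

CALL stack.pop[]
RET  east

CALL maze.move[dir: west]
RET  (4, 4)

CALL maze.sense[dir: west]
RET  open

CALL stack.push[x: west]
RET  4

CALL maze.move[dir: west]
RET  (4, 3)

CALL maze.sense[dir: south]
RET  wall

CALL maze.sense[dir: west]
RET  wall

CALL maze.sense[dir: north]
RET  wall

CALL stack.pop[]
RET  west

CALL maze.move[dir: east]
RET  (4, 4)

CALL stack.pop[]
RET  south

CALL maze.move[dir: north]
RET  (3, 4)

CALL stack.pop[]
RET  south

CALL maze.move[dir: north]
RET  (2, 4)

CALL maze.sense[dir: west]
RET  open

CALL stack.push[x: west]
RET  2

CALL maze.move[dir: west]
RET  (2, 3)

CALL maze.sense[dir: west]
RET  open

CALL stack.push[x: west]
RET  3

CALL maze.move[dir: west]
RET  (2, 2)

CALL maze.sense[dir: south]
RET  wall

CALL maze.sense[dir: west]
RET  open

CALL stack.push[x: west]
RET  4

CALL maze.move[dir: west]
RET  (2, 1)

CALL maze.sense[dir: south]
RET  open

CALL stack.push[x: south]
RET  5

CALL maze.move[dir: south]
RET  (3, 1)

CALL maze.sense[dir: south]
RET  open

CALL stack.push[x: south]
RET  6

CALL maze.move[dir: south]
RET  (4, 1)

CALL maze.sense[dir: south]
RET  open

CALL stack.push[x: south]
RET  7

CALL maze.move[dir: south]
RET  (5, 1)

CALL maze.sense[dir: south]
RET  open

CALL stack.push[x: south]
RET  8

CALL maze.move[dir: south]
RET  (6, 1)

CALL maze.sense[dir: south]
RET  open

CALL stack.push[x: south]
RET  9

CALL maze.move[dir: south]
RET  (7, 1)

CALL maze.sense[dir: south]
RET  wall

CALL maze.sense[dir: east]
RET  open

CALL stack.push[x: east]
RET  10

CALL maze.move[dir: east]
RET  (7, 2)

CALL maze.sense[dir: south]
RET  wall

CALL maze.sense[dir: east]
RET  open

CALL stack.push[x: east]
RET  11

CALL maze.move[dir: east]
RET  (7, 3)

CALL maze.sense[dir: south]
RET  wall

CALL maze.sense[dir: east]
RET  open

CALL stack.push[x: east]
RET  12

CALL maze.move[dir: east]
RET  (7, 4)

CALL maze.sense[dir: south]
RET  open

CALL stack.push[x: south]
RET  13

CALL maze.move[dir: south]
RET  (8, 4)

CALL maze.sense[dir: east]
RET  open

CALL stack.push[x: east]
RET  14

CALL maze.move[dir: east]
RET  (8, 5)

CALL maze.sense[dir: east]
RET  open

CALL stack.push[x: east]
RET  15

CALL maze.move[dir: east]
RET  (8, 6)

CALL maze.sense[dir: east]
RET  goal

CALL maze.move[dir: east]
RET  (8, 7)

Answer: (8, 7)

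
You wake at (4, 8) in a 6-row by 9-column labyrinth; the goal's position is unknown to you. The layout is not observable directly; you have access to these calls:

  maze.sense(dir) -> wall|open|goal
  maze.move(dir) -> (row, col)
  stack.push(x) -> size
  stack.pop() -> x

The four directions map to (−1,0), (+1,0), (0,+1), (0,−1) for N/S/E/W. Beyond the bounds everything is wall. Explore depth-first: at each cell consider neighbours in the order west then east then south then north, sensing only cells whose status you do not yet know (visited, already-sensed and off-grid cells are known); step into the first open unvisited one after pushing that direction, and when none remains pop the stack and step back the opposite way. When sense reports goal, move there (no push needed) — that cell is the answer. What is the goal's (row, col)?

==> maze.sense(dir=west)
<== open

==> stack.push(x=west)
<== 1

==> maze.move(dir=west)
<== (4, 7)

==> maze.sense(dir=west)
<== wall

==> maze.sense(dir=south)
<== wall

==> maze.sense(dir=north)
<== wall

==> stack.pop()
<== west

==> maze.move(dir=east)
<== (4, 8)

==> maze.sense(dir=south)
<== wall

==> maze.sense(dir=north)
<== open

==> stack.push(x=north)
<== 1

==> maze.move(dir=north)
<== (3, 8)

==> maze.sense(dir=north)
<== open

==> stack.push(x=north)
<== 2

==> maze.move(dir=north)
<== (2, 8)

==> maze.sense(dir=west)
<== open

==> stack.push(x=west)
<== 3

==> maze.move(dir=west)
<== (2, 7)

==> maze.sense(dir=west)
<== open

==> stack.push(x=west)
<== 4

==> maze.move(dir=west)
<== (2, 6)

==> maze.sense(dir=west)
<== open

==> stack.push(x=west)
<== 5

==> maze.move(dir=west)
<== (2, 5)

==> maze.sense(dir=west)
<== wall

==> maze.sense(dir=south)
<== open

==> stack.push(x=south)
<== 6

==> maze.move(dir=south)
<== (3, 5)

==> maze.sense(dir=west)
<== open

==> stack.push(x=west)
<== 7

==> maze.move(dir=west)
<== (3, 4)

==> maze.sense(dir=west)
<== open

==> stack.push(x=west)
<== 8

==> maze.move(dir=west)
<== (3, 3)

==> maze.sense(dir=west)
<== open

==> stack.push(x=west)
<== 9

==> maze.move(dir=west)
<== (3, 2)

==> maze.sense(dir=west)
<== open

==> stack.push(x=west)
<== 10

==> maze.move(dir=west)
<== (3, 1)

==> maze.sense(dir=west)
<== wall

==> maze.sense(dir=south)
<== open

==> stack.push(x=south)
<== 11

==> maze.move(dir=south)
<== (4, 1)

==> maze.sense(dir=west)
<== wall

==> maze.sense(dir=east)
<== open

==> stack.push(x=east)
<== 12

==> maze.move(dir=east)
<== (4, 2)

==> maze.sense(dir=east)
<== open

==> stack.push(x=east)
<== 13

==> maze.move(dir=east)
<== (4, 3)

==> maze.sense(dir=east)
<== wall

==> maze.sense(dir=south)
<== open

==> stack.push(x=south)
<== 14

==> maze.move(dir=south)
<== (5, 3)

==> maze.sense(dir=west)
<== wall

==> maze.sense(dir=east)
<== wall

==> stack.pop()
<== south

==> maze.move(dir=north)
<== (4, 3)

==> stack.pop()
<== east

==> maze.move(dir=west)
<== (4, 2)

==> stack.pop()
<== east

==> maze.move(dir=west)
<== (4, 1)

==> maze.sense(dir=south)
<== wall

==> stack.pop()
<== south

==> maze.move(dir=north)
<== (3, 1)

==> maze.sense(dir=north)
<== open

==> stack.push(x=north)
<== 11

==> maze.move(dir=north)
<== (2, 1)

==> maze.sense(dir=west)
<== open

==> stack.push(x=west)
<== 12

==> maze.move(dir=west)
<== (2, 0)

==> maze.sense(dir=north)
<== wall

==> stack.pop()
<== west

==> maze.move(dir=east)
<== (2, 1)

==> maze.sense(dir=east)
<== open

==> stack.push(x=east)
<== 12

==> maze.move(dir=east)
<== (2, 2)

==> maze.sense(dir=east)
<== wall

==> maze.sense(dir=north)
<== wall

==> stack.pop()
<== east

==> maze.move(dir=west)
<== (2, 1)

==> maze.sense(dir=north)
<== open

==> stack.push(x=north)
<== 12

==> maze.move(dir=north)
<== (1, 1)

==> maze.sense(dir=north)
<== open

==> stack.push(x=north)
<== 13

==> maze.move(dir=north)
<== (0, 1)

==> maze.sense(dir=west)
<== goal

==> maze.move(dir=west)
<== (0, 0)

Answer: (0, 0)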